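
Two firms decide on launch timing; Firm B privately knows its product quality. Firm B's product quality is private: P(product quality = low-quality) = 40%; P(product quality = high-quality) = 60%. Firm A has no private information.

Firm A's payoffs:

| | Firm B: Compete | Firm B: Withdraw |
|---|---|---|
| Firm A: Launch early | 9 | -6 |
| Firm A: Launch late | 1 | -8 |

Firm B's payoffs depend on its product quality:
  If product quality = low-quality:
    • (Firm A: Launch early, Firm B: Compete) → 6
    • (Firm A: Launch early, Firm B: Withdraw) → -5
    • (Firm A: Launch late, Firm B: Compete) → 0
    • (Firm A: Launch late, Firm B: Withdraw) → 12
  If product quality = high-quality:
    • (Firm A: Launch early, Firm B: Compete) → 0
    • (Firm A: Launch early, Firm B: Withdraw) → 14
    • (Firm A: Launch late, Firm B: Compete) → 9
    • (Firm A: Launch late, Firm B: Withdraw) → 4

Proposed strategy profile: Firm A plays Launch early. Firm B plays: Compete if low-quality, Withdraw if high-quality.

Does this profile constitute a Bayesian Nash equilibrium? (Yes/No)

A profile is a BNE iff every type of every player is best-responding given beliefs about the other side.
Firm A plays Launch early: E[Launch early] = 0.4·(9) + 0.6·(-6) = 0; E[Launch late] = -4.4. Best-responding. ✓
Firm B (product quality low-quality), facing Launch early: Compete gives 6, Withdraw gives -5. Proposed Compete is best. ✓
Firm B (product quality high-quality), facing Launch early: Compete gives 0, Withdraw gives 14. Proposed Withdraw is best. ✓

Yes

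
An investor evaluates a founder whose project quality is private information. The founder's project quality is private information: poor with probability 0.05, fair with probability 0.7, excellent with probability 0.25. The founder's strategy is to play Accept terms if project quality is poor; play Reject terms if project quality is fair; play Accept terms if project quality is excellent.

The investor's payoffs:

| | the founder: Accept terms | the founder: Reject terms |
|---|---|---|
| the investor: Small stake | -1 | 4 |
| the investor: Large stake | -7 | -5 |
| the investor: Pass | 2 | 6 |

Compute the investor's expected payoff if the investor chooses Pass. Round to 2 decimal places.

E[Pass] = 0.05·2 + 0.7·6 + 0.25·2 = 0.1 + 4.2 + 0.5 = 4.8

4.80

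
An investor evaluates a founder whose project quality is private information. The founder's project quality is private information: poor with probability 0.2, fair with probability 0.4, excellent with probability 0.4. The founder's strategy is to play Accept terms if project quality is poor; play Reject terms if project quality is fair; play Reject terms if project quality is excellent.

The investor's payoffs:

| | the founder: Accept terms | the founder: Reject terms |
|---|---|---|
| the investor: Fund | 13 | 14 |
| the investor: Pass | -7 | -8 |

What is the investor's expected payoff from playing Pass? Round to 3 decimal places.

-7.800

E[Pass] = 0.2·(-7) + 0.4·(-8) + 0.4·(-8) = (-1.4) + (-3.2) + (-3.2) = -7.8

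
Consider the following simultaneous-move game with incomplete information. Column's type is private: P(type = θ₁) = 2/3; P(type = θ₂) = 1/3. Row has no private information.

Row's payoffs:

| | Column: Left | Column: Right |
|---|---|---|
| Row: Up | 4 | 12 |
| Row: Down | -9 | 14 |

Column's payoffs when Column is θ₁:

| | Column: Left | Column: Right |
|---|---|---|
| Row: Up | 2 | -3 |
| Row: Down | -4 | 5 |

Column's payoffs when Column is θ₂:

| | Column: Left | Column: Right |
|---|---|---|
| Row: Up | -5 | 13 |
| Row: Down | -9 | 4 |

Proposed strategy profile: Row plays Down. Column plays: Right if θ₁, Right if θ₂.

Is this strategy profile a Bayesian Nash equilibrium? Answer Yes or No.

Yes

Row plays Down: E[Down] = 2/3·(14) + 1/3·(14) = 14; E[Up] = 12. Best-responding. ✓
Column (type θ₁), facing Down: Left gives -4, Right gives 5. Proposed Right is best. ✓
Column (type θ₂), facing Down: Left gives -9, Right gives 4. Proposed Right is best. ✓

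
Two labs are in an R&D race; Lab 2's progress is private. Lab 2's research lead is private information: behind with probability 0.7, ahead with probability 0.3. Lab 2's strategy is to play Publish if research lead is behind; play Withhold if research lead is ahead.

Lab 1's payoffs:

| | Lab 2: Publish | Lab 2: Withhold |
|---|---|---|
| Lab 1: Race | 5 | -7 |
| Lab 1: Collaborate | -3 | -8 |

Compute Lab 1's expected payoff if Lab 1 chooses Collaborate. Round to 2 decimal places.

E[Collaborate] = 0.7·(-3) + 0.3·(-8) = (-2.1) + (-2.4) = -4.5

-4.50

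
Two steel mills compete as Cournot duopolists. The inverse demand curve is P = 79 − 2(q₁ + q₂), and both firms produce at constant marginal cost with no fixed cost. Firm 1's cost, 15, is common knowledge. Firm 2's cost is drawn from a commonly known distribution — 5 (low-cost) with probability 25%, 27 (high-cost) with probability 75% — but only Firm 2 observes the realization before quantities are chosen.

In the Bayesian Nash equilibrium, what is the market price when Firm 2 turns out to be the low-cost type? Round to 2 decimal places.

Type-c best response for Firm 2: q₂(c) = (79 − c)/4 − q₁/2.
Firm 1 maximizes expected profit; its first-order condition is 79 − 4q₁ − 2E[q₂] − 15 = 0.
Substituting E[q₂] and solving: E[c₂] = 21.5, so q₁ = (79 − 2·15 + 21.5)/6 = 11.75.
q₂(low-cost) = 12.625, so P = 79 − 2·(11.75 + 12.625) = 30.25.

30.25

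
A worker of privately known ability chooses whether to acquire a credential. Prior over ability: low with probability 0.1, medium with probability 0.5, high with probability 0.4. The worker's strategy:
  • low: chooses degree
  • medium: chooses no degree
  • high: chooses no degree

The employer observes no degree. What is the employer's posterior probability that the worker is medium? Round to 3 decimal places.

0.556

P(no degree) = 0.1·0 + 0.5·1 + 0.4·1 = 0.9
P(medium | no degree) = (0.5·1) / 0.9 = 0.5 / 0.9 = 0.555556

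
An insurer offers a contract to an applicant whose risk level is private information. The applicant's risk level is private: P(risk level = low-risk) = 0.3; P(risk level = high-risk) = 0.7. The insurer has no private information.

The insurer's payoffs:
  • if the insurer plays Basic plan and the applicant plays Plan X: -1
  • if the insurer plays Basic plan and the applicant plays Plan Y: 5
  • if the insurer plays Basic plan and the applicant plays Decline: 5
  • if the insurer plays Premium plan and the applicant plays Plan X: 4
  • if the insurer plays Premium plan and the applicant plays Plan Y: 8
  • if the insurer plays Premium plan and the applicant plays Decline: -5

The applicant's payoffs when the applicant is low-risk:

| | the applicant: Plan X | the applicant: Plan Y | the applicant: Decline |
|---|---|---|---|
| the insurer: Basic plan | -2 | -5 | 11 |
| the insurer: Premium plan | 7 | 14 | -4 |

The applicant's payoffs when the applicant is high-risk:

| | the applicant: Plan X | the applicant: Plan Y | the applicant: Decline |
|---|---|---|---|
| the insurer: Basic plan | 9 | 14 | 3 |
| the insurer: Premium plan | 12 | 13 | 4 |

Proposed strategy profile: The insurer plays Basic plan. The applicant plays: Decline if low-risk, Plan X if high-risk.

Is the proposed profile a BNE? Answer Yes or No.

No

The insurer plays Basic plan: E[Basic plan] = 0.3·(5) + 0.7·(-1) = 0.8; E[Premium plan] = 1.3. Not best-responding. ✗
The applicant (risk level low-risk), facing Basic plan: Plan X gives -2, Plan Y gives -5, Decline gives 11. Proposed Decline is best. ✓
The applicant (risk level high-risk), facing Basic plan: Plan X gives 9, Plan Y gives 14, Decline gives 3. Proposed Plan X is not best — profitable deviation exists. ✗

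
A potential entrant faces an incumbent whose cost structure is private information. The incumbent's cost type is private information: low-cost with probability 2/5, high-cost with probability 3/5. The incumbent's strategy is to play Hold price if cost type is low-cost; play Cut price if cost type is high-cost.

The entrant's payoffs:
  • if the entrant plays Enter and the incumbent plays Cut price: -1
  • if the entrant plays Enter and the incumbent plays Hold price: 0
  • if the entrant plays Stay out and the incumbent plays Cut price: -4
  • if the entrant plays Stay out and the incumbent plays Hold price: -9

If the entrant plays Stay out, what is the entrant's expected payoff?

Take the expectation over the incumbent's cost type, weighting each type's action by its prior probability.
E[Stay out] = 2/5·(-9) + 3/5·(-4) = (-18/5) + (-12/5) = -6

-6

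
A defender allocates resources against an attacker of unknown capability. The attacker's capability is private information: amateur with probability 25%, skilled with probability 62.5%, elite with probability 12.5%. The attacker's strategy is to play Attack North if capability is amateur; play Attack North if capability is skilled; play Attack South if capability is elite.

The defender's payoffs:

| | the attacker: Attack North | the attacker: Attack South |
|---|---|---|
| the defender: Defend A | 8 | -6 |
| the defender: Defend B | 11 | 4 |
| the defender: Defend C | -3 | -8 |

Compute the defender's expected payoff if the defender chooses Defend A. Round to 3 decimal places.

E[Defend A] = 0.25·8 + 0.625·8 + 0.125·(-6) = 2 + 5 + (-0.75) = 6.25

6.250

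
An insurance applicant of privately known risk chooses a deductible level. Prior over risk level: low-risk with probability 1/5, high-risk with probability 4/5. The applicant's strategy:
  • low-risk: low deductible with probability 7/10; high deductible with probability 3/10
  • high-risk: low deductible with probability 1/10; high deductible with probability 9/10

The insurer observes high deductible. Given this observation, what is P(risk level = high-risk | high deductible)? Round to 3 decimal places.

0.923

P(high deductible) = (1/5)·(3/10) + (4/5)·(9/10) = 39/50
P(high-risk | high deductible) = ((4/5)·(9/10)) / (39/50) = (18/25) / (39/50) = 12/13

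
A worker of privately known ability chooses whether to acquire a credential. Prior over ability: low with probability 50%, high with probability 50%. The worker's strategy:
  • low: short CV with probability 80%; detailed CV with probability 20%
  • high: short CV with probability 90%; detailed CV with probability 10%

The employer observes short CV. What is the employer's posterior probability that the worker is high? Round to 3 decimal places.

0.529

P(short CV) = 0.5·0.8 + 0.5·0.9 = 0.85
P(high | short CV) = (0.5·0.9) / 0.85 = 0.45 / 0.85 = 0.529412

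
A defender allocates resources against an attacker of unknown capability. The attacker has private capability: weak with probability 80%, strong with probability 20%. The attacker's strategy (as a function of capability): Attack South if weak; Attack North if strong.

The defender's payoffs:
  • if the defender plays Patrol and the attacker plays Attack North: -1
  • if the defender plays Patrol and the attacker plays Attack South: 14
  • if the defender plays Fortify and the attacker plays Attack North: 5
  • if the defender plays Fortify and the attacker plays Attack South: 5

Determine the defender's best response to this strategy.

Patrol

E[Patrol] = 0.8·(14) + 0.2·(-1) = 11
E[Fortify] = 0.8·(5) + 0.2·(5) = 5
Best response: Patrol (11 is the largest).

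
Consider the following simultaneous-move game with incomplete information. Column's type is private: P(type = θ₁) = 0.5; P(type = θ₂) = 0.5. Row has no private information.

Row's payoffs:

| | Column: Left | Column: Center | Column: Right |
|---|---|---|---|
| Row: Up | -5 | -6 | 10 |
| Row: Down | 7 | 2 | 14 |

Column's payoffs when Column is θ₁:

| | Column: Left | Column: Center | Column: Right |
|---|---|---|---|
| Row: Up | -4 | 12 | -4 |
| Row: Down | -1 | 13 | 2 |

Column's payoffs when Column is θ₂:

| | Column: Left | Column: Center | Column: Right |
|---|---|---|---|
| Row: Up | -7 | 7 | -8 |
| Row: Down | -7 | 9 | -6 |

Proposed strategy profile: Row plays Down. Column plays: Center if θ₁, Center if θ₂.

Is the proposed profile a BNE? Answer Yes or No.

Row plays Down: E[Down] = 0.5·(2) + 0.5·(2) = 2; E[Up] = -6. Best-responding. ✓
Column (type θ₁), facing Down: Left gives -1, Center gives 13, Right gives 2. Proposed Center is best. ✓
Column (type θ₂), facing Down: Left gives -7, Center gives 9, Right gives -6. Proposed Center is best. ✓

Yes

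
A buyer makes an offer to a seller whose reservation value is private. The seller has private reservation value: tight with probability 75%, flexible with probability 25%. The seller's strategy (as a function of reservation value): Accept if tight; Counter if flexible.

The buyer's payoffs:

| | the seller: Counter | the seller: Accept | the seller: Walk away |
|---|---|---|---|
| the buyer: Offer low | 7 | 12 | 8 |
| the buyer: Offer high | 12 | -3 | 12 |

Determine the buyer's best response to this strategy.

Compute the buyer's expected payoff for each action, taking the expectation over the seller's type.
E[Offer low] = 0.75·(12) + 0.25·(7) = 10.75
E[Offer high] = 0.75·(-3) + 0.25·(12) = 0.75
Best response: Offer low (10.75 is the largest).

Offer low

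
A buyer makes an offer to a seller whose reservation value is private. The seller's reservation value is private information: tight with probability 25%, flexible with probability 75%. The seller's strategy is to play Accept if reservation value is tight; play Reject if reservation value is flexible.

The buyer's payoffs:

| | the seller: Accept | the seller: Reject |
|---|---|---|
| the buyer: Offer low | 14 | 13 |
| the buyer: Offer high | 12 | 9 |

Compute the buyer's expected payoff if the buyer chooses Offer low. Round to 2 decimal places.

E[Offer low] = 0.25·14 + 0.75·13 = 3.5 + 9.75 = 13.25

13.25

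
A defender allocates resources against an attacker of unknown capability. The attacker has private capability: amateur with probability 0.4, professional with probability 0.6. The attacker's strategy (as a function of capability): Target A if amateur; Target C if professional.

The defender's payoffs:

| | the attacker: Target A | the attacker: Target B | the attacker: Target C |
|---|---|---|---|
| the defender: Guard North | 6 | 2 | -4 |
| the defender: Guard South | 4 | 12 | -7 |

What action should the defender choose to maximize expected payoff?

Compute the defender's expected payoff for each action, taking the expectation over the attacker's type.
E[Guard North] = 0.4·(6) + 0.6·(-4) = 0
E[Guard South] = 0.4·(4) + 0.6·(-7) = -2.6
Best response: Guard North (0 is the largest).

Guard North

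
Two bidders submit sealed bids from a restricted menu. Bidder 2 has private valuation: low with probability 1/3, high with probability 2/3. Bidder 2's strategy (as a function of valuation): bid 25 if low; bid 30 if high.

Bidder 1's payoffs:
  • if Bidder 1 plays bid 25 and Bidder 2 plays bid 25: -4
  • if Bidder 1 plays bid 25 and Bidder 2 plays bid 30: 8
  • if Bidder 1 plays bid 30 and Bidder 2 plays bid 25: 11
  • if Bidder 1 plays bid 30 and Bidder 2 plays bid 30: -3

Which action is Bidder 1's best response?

bid 25

Compute Bidder 1's expected payoff for each action, taking the expectation over Bidder 2's type.
E[bid 25] = 1/3·(-4) + 2/3·(8) = 4
E[bid 30] = 1/3·(11) + 2/3·(-3) = 5/3
Best response: bid 25 (4 is the largest).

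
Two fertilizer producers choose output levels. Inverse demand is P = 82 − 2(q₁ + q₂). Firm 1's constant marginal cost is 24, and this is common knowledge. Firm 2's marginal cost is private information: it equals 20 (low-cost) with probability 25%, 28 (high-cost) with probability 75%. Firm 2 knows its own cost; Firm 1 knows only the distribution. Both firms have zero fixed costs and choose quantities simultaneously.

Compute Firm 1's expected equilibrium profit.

200

Type-c best response for Firm 2: q₂(c) = (82 − c)/4 − q₁/2.
Firm 1 maximizes expected profit; its first-order condition is 82 − 4q₁ − 2E[q₂] − 24 = 0.
Substituting E[q₂] and solving: E[c₂] = 26, so q₁ = (82 − 2·24 + 26)/6 = 10.
E[P] = 82 − 2·(q₁ + E[q₂]) = 44; Firm 1's expected profit = (E[P] − 24)·q₁ = (44 − 24)·10 = 200.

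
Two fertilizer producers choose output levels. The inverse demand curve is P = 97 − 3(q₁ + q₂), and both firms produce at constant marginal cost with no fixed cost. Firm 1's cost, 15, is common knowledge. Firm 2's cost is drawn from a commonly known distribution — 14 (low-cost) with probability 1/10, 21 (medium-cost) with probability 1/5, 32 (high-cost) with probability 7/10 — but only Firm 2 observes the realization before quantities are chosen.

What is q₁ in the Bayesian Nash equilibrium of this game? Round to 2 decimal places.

Type-c best response for Firm 2: q₂(c) = (97 − c)/6 − q₁/2.
Firm 1 maximizes expected profit; its first-order condition is 97 − 6q₁ − 3E[q₂] − 15 = 0.
Substituting E[q₂] and solving: E[c₂] = 28, so q₁ = (97 − 2·15 + 28)/9 = 10.5556.

10.56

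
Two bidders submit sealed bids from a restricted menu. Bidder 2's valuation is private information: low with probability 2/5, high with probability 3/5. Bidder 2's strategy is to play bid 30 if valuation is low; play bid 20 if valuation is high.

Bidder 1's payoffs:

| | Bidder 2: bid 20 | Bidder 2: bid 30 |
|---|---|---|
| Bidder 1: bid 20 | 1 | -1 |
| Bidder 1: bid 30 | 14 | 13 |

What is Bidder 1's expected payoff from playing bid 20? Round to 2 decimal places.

0.20

Take the expectation over Bidder 2's valuation, weighting each type's action by its prior probability.
E[bid 20] = 2/5·(-1) + 3/5·1 = (-2/5) + 3/5 = 1/5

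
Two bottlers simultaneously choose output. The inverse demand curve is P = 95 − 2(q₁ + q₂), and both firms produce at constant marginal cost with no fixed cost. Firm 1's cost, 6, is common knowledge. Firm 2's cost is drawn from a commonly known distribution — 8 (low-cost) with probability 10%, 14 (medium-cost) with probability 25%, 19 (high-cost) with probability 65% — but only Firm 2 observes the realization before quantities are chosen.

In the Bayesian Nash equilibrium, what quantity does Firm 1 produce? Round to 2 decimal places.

16.61

Type-c best response for Firm 2: q₂(c) = (95 − c)/4 − q₁/2.
Firm 1 maximizes expected profit; its first-order condition is 95 − 4q₁ − 2E[q₂] − 6 = 0.
Substituting E[q₂] and solving: E[c₂] = 16.65, so q₁ = (95 − 2·6 + 16.65)/6 = 16.6083.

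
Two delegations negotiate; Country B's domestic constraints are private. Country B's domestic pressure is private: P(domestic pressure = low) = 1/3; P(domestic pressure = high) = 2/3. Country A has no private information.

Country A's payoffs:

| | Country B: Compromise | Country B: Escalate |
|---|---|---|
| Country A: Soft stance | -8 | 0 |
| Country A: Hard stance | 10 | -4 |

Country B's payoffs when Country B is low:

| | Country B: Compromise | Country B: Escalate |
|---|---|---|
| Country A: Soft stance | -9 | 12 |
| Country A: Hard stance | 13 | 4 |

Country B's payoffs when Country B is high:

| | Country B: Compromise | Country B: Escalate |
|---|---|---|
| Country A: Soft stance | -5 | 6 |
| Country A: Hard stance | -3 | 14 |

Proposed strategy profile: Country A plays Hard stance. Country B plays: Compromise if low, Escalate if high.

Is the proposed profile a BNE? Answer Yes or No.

Yes

Country A plays Hard stance: E[Hard stance] = 1/3·(10) + 2/3·(-4) = 2/3; E[Soft stance] = -8/3. Best-responding. ✓
Country B (domestic pressure low), facing Hard stance: Compromise gives 13, Escalate gives 4. Proposed Compromise is best. ✓
Country B (domestic pressure high), facing Hard stance: Compromise gives -3, Escalate gives 14. Proposed Escalate is best. ✓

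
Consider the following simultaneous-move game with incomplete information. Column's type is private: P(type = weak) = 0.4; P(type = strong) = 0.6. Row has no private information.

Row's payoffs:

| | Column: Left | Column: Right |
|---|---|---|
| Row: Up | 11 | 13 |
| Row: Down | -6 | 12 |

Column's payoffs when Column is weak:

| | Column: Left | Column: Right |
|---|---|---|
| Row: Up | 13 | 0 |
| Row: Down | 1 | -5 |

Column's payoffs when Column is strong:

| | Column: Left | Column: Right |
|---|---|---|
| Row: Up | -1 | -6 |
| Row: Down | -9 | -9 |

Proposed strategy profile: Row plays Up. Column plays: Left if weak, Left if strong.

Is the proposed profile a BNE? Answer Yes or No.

Yes

A profile is a BNE iff every type of every player is best-responding given beliefs about the other side.
Row plays Up: E[Up] = 0.4·(11) + 0.6·(11) = 11; E[Down] = -6. Best-responding. ✓
Column (type weak), facing Up: Left gives 13, Right gives 0. Proposed Left is best. ✓
Column (type strong), facing Up: Left gives -1, Right gives -6. Proposed Left is best. ✓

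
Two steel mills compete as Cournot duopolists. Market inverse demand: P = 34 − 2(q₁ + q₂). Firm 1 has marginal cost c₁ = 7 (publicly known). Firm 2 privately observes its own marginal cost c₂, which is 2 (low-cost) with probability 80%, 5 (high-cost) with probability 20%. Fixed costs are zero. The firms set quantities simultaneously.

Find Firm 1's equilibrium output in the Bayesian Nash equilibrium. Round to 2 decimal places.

Type-c best response for Firm 2: q₂(c) = (34 − c)/4 − q₁/2.
Firm 1 maximizes expected profit; its first-order condition is 34 − 4q₁ − 2E[q₂] − 7 = 0.
Substituting E[q₂] and solving: E[c₂] = 2.6, so q₁ = (34 − 2·7 + 2.6)/6 = 3.76667.

3.77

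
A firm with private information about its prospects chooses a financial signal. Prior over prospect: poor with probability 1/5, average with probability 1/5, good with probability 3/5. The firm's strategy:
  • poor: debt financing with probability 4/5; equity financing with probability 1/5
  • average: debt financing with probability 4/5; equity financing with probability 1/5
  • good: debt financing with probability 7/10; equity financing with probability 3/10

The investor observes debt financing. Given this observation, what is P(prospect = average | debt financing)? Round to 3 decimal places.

0.216

Apply Bayes' rule using the sender's strategy as the likelihood.
P(debt financing) = (1/5)·(4/5) + (1/5)·(4/5) + (3/5)·(7/10) = 37/50
P(average | debt financing) = ((1/5)·(4/5)) / (37/50) = (4/25) / (37/50) = 8/37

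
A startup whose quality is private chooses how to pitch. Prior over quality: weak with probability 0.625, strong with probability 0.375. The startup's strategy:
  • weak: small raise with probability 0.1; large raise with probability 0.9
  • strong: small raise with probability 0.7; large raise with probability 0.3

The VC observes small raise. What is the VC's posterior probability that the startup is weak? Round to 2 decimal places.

0.19

P(small raise) = 0.625·0.1 + 0.375·0.7 = 0.325
P(weak | small raise) = (0.625·0.1) / 0.325 = 0.0625 / 0.325 = 0.192308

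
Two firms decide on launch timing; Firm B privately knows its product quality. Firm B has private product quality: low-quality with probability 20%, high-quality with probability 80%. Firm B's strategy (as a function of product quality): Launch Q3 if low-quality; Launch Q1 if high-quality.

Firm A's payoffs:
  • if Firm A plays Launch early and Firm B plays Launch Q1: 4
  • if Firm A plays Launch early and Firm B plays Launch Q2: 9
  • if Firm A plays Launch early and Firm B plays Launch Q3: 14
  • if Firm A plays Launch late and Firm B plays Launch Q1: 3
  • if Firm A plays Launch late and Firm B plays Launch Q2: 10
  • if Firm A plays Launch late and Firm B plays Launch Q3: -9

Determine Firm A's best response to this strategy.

Compute Firm A's expected payoff for each action, taking the expectation over Firm B's type.
E[Launch early] = 0.2·(14) + 0.8·(4) = 6
E[Launch late] = 0.2·(-9) + 0.8·(3) = 0.6
Best response: Launch early (6 is the largest).

Launch early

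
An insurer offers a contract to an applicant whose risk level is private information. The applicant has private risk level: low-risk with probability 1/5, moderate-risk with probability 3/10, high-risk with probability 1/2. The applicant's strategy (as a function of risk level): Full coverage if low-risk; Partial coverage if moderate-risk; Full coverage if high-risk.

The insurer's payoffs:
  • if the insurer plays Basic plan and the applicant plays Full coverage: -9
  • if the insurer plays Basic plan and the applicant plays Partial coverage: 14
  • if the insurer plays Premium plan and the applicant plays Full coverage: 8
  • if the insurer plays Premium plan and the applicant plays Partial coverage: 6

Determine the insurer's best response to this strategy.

E[Basic plan] = 1/5·(-9) + 3/10·(14) + 1/2·(-9) = -21/10
E[Premium plan] = 1/5·(8) + 3/10·(6) + 1/2·(8) = 37/5
Best response: Premium plan (37/5 is the largest).

Premium plan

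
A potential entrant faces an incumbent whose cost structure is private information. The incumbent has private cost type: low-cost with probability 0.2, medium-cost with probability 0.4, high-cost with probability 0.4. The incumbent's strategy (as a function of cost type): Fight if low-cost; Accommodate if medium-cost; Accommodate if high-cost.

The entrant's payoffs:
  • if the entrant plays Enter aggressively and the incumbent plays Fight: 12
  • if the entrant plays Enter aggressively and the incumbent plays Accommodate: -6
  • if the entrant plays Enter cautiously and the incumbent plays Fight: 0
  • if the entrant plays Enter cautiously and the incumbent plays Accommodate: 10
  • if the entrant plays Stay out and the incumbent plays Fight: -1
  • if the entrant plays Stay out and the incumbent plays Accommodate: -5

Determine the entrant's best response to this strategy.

E[Enter aggressively] = 0.2·(12) + 0.4·(-6) + 0.4·(-6) = -2.4
E[Enter cautiously] = 0.2·(0) + 0.4·(10) + 0.4·(10) = 8
E[Stay out] = 0.2·(-1) + 0.4·(-5) + 0.4·(-5) = -4.2
Best response: Enter cautiously (8 is the largest).

Enter cautiously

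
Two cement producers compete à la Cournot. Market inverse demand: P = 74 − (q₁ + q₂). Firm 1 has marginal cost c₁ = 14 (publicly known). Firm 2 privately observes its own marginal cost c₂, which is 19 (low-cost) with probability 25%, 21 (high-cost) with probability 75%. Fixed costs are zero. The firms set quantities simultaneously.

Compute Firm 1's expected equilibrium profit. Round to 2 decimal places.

491.36

Firm 2 with cost c maximizes (74 − (q₁+q₂) − c)·q₂, giving q₂(c) = (74 − c − q₁)/2.
E[c₂] = 0.25·19 + 0.75·21 = 20.5
Firm 1's FOC against E[q₂] yields q₁ = (74 − 2·14 + E[c₂])/3 = (74 − 28 + 20.5)/3 = 22.1667.
E[P] = 74 − (q₁ + E[q₂]) = 36.1667; Firm 1's expected profit = (E[P] − 14)·q₁ = (36.1667 − 14)·22.1667 = 491.361.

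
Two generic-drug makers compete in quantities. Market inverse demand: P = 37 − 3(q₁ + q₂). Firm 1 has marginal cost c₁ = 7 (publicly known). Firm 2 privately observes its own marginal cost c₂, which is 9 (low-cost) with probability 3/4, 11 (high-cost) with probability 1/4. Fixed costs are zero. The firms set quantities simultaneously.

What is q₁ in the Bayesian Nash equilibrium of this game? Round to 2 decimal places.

Each type of Firm 2 best-responds to q₁; Firm 1 best-responds to the expected q₂ over Firm 2's types.
Firm 2 with cost c maximizes (37 − 3(q₁+q₂) − c)·q₂, giving q₂(c) = (37 − c − 3q₁)/6.
E[c₂] = 3/4·9 + 1/4·11 = 9.5
Firm 1's FOC against E[q₂] yields q₁ = (37 − 2·7 + E[c₂])/9 = (37 − 14 + 9.5)/9 = 3.61111.

3.61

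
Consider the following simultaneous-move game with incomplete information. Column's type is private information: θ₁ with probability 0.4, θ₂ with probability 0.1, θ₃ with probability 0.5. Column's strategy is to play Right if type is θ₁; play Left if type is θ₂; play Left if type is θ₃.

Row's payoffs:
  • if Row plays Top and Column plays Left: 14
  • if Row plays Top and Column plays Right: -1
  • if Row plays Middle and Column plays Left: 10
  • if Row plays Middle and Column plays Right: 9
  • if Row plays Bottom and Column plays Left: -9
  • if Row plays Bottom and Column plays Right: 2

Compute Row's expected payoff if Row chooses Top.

Take the expectation over Column's type, weighting each type's action by its prior probability.
E[Top] = 0.4·(-1) + 0.1·14 + 0.5·14 = (-0.4) + 1.4 + 7 = 8

8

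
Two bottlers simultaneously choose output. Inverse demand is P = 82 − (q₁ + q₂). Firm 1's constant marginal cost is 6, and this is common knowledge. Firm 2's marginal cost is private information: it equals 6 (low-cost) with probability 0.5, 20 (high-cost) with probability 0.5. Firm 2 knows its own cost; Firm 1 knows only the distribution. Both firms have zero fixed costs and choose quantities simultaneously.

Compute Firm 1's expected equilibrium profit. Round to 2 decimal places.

Type-c best response for Firm 2: q₂(c) = (82 − c)/2 − q₁/2.
Firm 1 maximizes expected profit; its first-order condition is 82 − 2q₁ − E[q₂] − 6 = 0.
Substituting E[q₂] and solving: E[c₂] = 13, so q₁ = (82 − 2·6 + 13)/3 = 27.6667.
E[P] = 82 − (q₁ + E[q₂]) = 33.6667; Firm 1's expected profit = (E[P] − 6)·q₁ = (33.6667 − 6)·27.6667 = 765.444.

765.44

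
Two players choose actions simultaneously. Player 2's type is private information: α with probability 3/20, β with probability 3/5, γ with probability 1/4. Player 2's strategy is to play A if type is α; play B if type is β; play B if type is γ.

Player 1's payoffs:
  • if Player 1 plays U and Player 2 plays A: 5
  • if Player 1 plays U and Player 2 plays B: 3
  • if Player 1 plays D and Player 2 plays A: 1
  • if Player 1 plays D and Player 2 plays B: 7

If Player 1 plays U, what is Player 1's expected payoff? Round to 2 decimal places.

3.30

E[U] = 3/20·5 + 3/5·3 + 1/4·3 = 3/4 + 9/5 + 3/4 = 33/10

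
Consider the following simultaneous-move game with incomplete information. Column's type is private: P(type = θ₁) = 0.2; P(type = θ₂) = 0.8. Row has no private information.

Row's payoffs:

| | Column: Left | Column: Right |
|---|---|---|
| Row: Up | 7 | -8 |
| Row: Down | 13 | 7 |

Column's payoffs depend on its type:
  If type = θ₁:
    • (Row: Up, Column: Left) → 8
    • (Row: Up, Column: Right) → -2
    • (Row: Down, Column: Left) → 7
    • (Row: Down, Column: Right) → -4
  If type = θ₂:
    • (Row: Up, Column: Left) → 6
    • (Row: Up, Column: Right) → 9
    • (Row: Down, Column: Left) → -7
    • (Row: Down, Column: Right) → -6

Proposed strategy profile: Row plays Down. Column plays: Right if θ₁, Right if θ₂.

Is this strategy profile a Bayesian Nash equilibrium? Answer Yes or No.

A profile is a BNE iff every type of every player is best-responding given beliefs about the other side.
Row plays Down: E[Down] = 0.2·(7) + 0.8·(7) = 7; E[Up] = -8. Best-responding. ✓
Column (type θ₁), facing Down: Left gives 7, Right gives -4. Proposed Right is not best — profitable deviation exists. ✗
Column (type θ₂), facing Down: Left gives -7, Right gives -6. Proposed Right is best. ✓

No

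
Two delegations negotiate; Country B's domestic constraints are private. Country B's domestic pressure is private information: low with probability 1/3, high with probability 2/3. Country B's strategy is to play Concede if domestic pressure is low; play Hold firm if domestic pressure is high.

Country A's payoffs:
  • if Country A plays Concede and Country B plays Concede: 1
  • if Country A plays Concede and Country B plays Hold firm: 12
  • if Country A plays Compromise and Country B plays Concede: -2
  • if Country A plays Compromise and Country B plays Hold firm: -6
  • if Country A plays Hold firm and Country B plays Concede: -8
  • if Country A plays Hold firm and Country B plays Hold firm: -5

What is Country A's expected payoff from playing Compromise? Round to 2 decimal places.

-4.67

E[Compromise] = 1/3·(-2) + 2/3·(-6) = (-2/3) + (-4) = -14/3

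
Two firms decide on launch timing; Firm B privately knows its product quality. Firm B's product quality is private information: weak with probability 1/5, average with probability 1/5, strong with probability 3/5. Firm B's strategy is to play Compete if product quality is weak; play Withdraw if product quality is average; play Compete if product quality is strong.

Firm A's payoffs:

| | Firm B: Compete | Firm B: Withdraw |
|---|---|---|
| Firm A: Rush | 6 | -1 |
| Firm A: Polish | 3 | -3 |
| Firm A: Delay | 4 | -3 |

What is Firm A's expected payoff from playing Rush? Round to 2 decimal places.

4.60

Take the expectation over Firm B's product quality, weighting each type's action by its prior probability.
E[Rush] = 1/5·6 + 1/5·(-1) + 3/5·6 = 6/5 + (-1/5) + 18/5 = 23/5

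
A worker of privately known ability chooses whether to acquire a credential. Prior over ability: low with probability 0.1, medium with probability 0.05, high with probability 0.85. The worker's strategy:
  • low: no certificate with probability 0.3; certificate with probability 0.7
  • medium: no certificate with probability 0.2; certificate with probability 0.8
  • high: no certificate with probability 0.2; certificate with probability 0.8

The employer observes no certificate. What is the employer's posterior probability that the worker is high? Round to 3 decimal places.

P(no certificate) = 0.1·0.3 + 0.05·0.2 + 0.85·0.2 = 0.21
P(high | no certificate) = (0.85·0.2) / 0.21 = 0.17 / 0.21 = 0.809524

0.810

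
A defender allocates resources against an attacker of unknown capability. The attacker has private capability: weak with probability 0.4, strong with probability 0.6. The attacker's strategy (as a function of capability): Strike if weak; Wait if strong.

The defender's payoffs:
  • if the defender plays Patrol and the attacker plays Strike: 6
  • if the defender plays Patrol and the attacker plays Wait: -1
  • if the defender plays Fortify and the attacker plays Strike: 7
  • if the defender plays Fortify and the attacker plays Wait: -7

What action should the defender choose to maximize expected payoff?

E[Patrol] = 0.4·(6) + 0.6·(-1) = 1.8
E[Fortify] = 0.4·(7) + 0.6·(-7) = -1.4
Best response: Patrol (1.8 is the largest).

Patrol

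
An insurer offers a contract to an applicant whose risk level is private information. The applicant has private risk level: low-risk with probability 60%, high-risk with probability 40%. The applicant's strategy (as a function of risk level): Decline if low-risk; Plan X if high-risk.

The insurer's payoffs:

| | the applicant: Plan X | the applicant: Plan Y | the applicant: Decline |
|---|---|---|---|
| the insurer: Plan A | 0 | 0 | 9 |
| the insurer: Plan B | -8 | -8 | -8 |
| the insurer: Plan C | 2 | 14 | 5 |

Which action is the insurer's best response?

E[Plan A] = 0.6·(9) + 0.4·(0) = 5.4
E[Plan B] = 0.6·(-8) + 0.4·(-8) = -8
E[Plan C] = 0.6·(5) + 0.4·(2) = 3.8
Best response: Plan A (5.4 is the largest).

Plan A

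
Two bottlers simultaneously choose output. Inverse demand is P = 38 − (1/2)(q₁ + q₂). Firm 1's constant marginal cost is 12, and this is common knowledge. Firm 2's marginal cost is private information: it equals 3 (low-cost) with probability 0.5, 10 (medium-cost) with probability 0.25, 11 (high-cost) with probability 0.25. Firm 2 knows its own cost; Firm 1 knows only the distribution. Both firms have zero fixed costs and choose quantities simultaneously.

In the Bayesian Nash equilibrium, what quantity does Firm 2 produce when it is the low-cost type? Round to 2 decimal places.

Type-c best response for Firm 2: q₂(c) = (38 − c) − q₁/2.
Firm 1 maximizes expected profit; its first-order condition is 38 − q₁ − (1/2)E[q₂] − 12 = 0.
Substituting E[q₂] and solving: E[c₂] = 6.75, so q₁ = (38 − 2·12 + 6.75)/(3/2) = 13.8333.
q₂(low-cost) = (38 − 3 − (1/2)·13.8333) = 28.0833.

28.08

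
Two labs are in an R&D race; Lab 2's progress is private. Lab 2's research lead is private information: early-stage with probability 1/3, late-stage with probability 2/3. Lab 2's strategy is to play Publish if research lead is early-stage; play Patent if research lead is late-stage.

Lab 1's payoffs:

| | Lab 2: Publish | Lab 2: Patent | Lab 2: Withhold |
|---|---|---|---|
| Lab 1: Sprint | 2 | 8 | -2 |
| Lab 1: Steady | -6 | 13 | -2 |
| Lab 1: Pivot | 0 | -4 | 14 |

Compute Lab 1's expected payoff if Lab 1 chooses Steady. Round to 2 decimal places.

E[Steady] = 1/3·(-6) + 2/3·13 = (-2) + 26/3 = 20/3

6.67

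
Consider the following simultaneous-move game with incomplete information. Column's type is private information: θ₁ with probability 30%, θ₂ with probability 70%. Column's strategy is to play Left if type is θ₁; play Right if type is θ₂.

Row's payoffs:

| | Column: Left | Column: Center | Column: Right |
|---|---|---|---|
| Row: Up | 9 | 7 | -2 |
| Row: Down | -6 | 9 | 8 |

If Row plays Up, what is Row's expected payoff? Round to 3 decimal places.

Take the expectation over Column's type, weighting each type's action by its prior probability.
E[Up] = 0.3·9 + 0.7·(-2) = 2.7 + (-1.4) = 1.3

1.300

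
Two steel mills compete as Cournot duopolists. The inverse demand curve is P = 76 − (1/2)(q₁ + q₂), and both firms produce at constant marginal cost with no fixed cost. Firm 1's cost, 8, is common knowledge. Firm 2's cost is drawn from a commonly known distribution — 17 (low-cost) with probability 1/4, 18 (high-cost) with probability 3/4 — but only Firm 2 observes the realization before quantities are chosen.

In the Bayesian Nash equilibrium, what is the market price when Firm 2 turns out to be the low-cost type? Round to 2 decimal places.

33.54

Type-c best response for Firm 2: q₂(c) = (76 − c) − q₁/2.
Firm 1 maximizes expected profit; its first-order condition is 76 − q₁ − (1/2)E[q₂] − 8 = 0.
Substituting E[q₂] and solving: E[c₂] = 17.75, so q₁ = (76 − 2·8 + 17.75)/(3/2) = 51.8333.
q₂(low-cost) = 33.0833, so P = 76 − (1/2)·(51.8333 + 33.0833) = 33.5417.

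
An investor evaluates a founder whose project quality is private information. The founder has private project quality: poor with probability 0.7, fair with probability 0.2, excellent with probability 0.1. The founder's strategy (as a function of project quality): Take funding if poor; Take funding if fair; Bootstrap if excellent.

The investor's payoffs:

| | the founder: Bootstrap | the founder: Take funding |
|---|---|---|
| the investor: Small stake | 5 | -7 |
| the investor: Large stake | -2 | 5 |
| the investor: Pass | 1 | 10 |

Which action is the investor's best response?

Pass

E[Small stake] = 0.7·(-7) + 0.2·(-7) + 0.1·(5) = -5.8
E[Large stake] = 0.7·(5) + 0.2·(5) + 0.1·(-2) = 4.3
E[Pass] = 0.7·(10) + 0.2·(10) + 0.1·(1) = 9.1
Best response: Pass (9.1 is the largest).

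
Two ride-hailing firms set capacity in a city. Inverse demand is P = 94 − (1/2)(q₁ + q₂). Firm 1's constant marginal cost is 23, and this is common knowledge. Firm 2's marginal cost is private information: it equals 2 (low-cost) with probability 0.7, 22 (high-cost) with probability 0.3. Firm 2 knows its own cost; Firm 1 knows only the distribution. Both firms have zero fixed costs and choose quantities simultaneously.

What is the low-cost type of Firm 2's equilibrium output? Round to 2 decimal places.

73.33

Type-c best response for Firm 2: q₂(c) = (94 − c) − q₁/2.
Firm 1 maximizes expected profit; its first-order condition is 94 − q₁ − (1/2)E[q₂] − 23 = 0.
Substituting E[q₂] and solving: E[c₂] = 8, so q₁ = (94 − 2·23 + 8)/(3/2) = 37.3333.
q₂(low-cost) = (94 − 2 − (1/2)·37.3333) = 73.3333.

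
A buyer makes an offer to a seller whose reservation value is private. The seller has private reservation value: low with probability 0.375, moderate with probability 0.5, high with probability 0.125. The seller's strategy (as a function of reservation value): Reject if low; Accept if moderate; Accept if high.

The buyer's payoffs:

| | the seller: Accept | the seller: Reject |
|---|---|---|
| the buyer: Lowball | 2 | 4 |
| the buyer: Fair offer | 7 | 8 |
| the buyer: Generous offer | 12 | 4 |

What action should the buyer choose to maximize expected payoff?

Generous offer

Compute the buyer's expected payoff for each action, taking the expectation over the seller's type.
E[Lowball] = 0.375·(4) + 0.5·(2) + 0.125·(2) = 2.75
E[Fair offer] = 0.375·(8) + 0.5·(7) + 0.125·(7) = 7.375
E[Generous offer] = 0.375·(4) + 0.5·(12) + 0.125·(12) = 9
Best response: Generous offer (9 is the largest).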